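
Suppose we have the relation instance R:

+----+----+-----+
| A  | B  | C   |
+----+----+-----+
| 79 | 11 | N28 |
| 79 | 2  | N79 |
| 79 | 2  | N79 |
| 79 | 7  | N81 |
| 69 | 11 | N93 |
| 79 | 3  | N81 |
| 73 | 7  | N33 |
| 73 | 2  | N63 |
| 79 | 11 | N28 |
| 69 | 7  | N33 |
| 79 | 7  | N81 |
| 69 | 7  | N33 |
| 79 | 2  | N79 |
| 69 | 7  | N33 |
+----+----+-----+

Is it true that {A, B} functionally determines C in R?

Yes

(A=79, B=11): 2 rows → C = N28, N28 ✓
(A=79, B=2): 3 rows → C = N79, N79, N79 ✓
(A=79, B=7): 2 rows → C = N81, N81 ✓
(A=69, B=11): 1 row → C = N93 ✓
(A=79, B=3): 1 row → C = N81 ✓
(A=73, B=7): 1 row → C = N33 ✓
(A=73, B=2): 1 row → C = N63 ✓
(A=69, B=7): 3 rows → C = N33, N33, N33 ✓
Every {A, B} value is associated with a single C value, so {A, B} -> C holds.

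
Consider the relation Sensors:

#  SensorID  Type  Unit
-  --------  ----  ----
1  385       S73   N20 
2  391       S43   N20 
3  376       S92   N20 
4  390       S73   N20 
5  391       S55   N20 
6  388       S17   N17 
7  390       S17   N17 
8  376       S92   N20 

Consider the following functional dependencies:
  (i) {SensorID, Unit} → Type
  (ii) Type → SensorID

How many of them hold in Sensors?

0

(i) {SensorID, Unit} → Type: (SensorID=391, Unit=N20): rows 2, 5 → Type takes values {S43, S55} — violation — fails.
(ii) Type → SensorID: Type=S73: rows 1, 4 → SensorID takes values {385, 390} — violation; Type=S17: rows 6, 7 → SensorID takes values {388, 390} — violation — fails.
None of the 2 dependencies hold.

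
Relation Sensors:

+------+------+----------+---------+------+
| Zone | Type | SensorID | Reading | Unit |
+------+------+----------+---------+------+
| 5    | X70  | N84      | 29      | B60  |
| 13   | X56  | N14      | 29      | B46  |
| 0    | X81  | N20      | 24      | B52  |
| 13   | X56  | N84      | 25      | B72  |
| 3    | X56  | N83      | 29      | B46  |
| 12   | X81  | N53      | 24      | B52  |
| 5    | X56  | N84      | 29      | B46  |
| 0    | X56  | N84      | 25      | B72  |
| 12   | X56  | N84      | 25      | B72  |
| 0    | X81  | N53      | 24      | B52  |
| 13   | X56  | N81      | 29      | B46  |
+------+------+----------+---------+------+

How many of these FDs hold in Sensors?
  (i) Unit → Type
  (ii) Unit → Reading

2

(i) Unit → Type: every LHS value maps to a single RHS value — holds.
(ii) Unit → Reading: every LHS value maps to a single RHS value — holds.
2 of the 2 dependencies hold.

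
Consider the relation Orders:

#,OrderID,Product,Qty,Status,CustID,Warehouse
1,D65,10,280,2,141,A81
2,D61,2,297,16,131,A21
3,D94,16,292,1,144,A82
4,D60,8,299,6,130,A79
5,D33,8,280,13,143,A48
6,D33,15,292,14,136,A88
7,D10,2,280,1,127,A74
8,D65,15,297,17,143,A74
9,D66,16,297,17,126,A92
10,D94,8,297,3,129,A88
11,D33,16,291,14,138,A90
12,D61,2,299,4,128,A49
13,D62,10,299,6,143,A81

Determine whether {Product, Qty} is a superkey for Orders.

Yes

All 13 rows have distinct {Product, Qty} values, so {Product, Qty} → (all attributes) holds and {Product, Qty} is a superkey.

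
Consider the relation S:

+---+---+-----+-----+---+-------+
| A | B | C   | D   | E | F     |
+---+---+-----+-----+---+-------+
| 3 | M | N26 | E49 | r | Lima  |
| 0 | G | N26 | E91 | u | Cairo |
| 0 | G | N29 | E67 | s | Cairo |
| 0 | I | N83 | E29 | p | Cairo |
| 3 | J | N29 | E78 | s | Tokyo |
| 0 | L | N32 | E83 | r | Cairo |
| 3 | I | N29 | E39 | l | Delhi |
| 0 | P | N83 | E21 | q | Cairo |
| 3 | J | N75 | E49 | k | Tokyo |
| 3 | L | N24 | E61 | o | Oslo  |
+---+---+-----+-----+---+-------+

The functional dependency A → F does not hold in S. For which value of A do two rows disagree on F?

A=3: 5 rows → F takes values {Lima, Tokyo, Delhi, Oslo} — violation
A=0: 5 rows → F = Cairo, Cairo, Cairo, Cairo, Cairo ✓
The only A value with inconsistent F is A=3.

3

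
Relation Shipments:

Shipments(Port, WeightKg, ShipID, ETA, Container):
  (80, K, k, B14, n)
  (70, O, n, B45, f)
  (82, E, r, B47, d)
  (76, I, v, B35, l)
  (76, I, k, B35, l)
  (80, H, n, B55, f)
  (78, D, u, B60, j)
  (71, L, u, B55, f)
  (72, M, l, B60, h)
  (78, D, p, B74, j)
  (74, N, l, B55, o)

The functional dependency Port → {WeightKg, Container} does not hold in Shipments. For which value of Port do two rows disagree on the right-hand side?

Port=80: 2 rows → {WeightKg,Container} takes values {(K, n), (H, f)} — violation
Port=70: 1 row → {WeightKg,Container} = (O, f) ✓
Port=82: 1 row → {WeightKg,Container} = (E, d) ✓
Port=76: 2 rows → {WeightKg,Container} = (I, l), (I, l) ✓
Port=78: 2 rows → {WeightKg,Container} = (D, j), (D, j) ✓
Port=71: 1 row → {WeightKg,Container} = (L, f) ✓
Port=72: 1 row → {WeightKg,Container} = (M, h) ✓
Port=74: 1 row → {WeightKg,Container} = (N, o) ✓
The only Port value with inconsistent RHS is Port=80.

80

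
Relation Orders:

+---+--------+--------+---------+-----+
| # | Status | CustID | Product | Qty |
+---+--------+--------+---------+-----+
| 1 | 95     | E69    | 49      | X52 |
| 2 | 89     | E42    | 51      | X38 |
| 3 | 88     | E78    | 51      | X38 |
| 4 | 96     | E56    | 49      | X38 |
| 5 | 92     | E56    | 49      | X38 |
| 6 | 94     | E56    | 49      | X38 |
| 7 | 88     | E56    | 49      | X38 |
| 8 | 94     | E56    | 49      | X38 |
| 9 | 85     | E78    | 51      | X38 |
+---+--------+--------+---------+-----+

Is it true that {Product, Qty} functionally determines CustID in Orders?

(Product=49, Qty=X52): row 1 → CustID = E69 ✓
(Product=51, Qty=X38): rows 2, 3, 9 → CustID takes values {E42, E78} — violation
(Product=49, Qty=X38): rows 4, 5, 6, 7, 8 → CustID = E56, E56, E56, E56, E56 ✓
Two rows agree on {Product, Qty} but differ on CustID, so {Product, Qty} -> CustID does not hold.

No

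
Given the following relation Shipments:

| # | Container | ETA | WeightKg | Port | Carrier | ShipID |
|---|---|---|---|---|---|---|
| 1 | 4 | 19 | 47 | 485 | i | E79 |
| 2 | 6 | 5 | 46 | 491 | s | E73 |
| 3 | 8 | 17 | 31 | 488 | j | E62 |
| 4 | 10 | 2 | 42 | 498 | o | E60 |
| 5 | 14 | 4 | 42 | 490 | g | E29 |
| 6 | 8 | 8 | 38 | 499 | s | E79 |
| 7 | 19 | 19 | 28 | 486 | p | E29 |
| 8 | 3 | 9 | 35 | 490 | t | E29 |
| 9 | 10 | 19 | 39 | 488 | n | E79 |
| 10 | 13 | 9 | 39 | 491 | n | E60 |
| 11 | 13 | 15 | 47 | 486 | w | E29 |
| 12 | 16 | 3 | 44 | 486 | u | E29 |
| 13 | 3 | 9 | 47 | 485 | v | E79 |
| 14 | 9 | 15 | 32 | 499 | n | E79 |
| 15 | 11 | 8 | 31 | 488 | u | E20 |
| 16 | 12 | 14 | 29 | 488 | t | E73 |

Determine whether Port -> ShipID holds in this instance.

Port=485: rows 1, 13 → ShipID = E79, E79 ✓
Port=491: rows 2, 10 → ShipID takes values {E73, E60} — violation
Port=488: rows 3, 9, 15, 16 → ShipID takes values {E62, E79, E20, E73} — violation
Port=498: row 4 → ShipID = E60 ✓
Port=490: rows 5, 8 → ShipID = E29, E29 ✓
Port=499: rows 6, 14 → ShipID = E79, E79 ✓
Port=486: rows 7, 11, 12 → ShipID = E29, E29, E29 ✓
Two rows agree on Port but differ on ShipID, so Port -> ShipID does not hold.

No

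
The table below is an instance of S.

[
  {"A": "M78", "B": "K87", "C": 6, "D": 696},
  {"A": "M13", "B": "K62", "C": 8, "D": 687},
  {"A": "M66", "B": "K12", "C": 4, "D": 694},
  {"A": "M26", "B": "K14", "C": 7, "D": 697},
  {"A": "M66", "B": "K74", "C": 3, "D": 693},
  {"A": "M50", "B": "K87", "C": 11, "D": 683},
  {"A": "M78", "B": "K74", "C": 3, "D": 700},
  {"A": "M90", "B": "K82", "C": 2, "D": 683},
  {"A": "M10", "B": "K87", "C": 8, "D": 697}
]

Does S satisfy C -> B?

C=6: 1 row → B = K87 ✓
C=8: 2 rows → B takes values {K62, K87} — violation
C=4: 1 row → B = K12 ✓
C=7: 1 row → B = K14 ✓
C=3: 2 rows → B = K74, K74 ✓
C=11: 1 row → B = K87 ✓
C=2: 1 row → B = K82 ✓
Two rows agree on C but differ on B, so C -> B does not hold.

No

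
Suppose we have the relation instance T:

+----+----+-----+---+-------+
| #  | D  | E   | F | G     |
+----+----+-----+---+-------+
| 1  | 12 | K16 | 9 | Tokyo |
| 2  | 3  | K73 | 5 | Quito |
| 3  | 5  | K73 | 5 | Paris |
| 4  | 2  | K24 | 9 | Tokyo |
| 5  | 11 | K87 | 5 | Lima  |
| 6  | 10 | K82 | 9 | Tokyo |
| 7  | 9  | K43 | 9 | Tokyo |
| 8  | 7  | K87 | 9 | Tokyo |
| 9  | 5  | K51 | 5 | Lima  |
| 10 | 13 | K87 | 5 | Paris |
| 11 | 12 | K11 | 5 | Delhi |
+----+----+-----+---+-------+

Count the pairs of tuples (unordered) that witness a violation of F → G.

F=9: all 5 rows agree on G — 0 pairs.
F=5: violating pairs (2,3), (2,5), (2,9), (2,10), (2,11), (3,5), (3,9), (3,11), (5,10), (5,11), (9,10), (9,11), (10,11) — 13 pairs.

13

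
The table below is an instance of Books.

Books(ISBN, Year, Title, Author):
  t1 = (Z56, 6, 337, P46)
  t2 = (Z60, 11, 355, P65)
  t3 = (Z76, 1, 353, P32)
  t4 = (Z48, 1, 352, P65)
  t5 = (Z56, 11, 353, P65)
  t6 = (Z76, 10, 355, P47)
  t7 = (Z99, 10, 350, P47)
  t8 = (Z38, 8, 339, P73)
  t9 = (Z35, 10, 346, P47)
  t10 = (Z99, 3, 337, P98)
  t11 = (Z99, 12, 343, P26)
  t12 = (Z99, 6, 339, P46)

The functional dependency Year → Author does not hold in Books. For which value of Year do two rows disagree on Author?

Year=6: rows 1, 12 → Author = P46, P46 ✓
Year=11: rows 2, 5 → Author = P65, P65 ✓
Year=1: rows 3, 4 → Author takes values {P32, P65} — violation
Year=10: rows 6, 7, 9 → Author = P47, P47, P47 ✓
Year=8: row 8 → Author = P73 ✓
Year=3: row 10 → Author = P98 ✓
Year=12: row 11 → Author = P26 ✓
The only Year value with inconsistent Author is Year=1.

1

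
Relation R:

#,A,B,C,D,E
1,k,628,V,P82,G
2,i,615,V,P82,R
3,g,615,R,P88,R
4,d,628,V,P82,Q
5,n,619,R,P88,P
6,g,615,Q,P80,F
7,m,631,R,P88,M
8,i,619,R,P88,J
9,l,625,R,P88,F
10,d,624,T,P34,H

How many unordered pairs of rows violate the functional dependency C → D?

0

C=V: all 3 rows agree on D — 0 pairs.
C=R: all 5 rows agree on D — 0 pairs.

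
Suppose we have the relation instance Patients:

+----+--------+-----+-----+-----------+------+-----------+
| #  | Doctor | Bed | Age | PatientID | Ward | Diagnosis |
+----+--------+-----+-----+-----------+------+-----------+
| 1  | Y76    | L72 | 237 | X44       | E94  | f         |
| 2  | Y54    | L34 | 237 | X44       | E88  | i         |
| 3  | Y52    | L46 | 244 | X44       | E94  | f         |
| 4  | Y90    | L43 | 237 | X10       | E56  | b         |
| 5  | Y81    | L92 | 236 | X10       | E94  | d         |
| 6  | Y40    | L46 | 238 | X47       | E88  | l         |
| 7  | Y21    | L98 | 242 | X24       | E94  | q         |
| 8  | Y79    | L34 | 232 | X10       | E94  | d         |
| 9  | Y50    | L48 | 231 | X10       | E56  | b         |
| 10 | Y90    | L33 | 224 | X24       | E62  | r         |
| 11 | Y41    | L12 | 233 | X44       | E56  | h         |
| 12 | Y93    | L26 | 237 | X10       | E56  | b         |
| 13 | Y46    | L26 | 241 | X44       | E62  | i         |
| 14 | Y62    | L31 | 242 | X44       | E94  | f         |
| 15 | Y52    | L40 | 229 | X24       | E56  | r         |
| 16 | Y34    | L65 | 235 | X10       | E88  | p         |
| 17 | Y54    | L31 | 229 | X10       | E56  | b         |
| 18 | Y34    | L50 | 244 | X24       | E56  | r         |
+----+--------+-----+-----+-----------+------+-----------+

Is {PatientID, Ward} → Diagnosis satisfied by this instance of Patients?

Yes

(PatientID=X44, Ward=E94): rows 1, 3, 14 → Diagnosis = f, f, f ✓
(PatientID=X44, Ward=E88): row 2 → Diagnosis = i ✓
(PatientID=X10, Ward=E56): rows 4, 9, 12, 17 → Diagnosis = b, b, b, b ✓
(PatientID=X10, Ward=E94): rows 5, 8 → Diagnosis = d, d ✓
(PatientID=X47, Ward=E88): row 6 → Diagnosis = l ✓
(PatientID=X24, Ward=E94): row 7 → Diagnosis = q ✓
(PatientID=X24, Ward=E62): row 10 → Diagnosis = r ✓
(PatientID=X44, Ward=E56): row 11 → Diagnosis = h ✓
(PatientID=X44, Ward=E62): row 13 → Diagnosis = i ✓
(PatientID=X24, Ward=E56): rows 15, 18 → Diagnosis = r, r ✓
(PatientID=X10, Ward=E88): row 16 → Diagnosis = p ✓
Every {PatientID, Ward} value is associated with a single Diagnosis value, so {PatientID, Ward} → Diagnosis holds.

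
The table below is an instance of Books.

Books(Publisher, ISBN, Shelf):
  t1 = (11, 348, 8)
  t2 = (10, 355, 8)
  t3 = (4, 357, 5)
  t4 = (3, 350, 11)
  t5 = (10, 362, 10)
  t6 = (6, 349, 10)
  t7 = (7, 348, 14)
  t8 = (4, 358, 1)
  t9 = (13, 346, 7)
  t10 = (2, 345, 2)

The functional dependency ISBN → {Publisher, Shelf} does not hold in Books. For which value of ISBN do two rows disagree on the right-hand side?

ISBN=348: rows 1, 7 → {Publisher,Shelf} takes values {(11, 8), (7, 14)} — violation
ISBN=355: row 2 → {Publisher,Shelf} = (10, 8) ✓
ISBN=357: row 3 → {Publisher,Shelf} = (4, 5) ✓
ISBN=350: row 4 → {Publisher,Shelf} = (3, 11) ✓
ISBN=362: row 5 → {Publisher,Shelf} = (10, 10) ✓
ISBN=349: row 6 → {Publisher,Shelf} = (6, 10) ✓
ISBN=358: row 8 → {Publisher,Shelf} = (4, 1) ✓
ISBN=346: row 9 → {Publisher,Shelf} = (13, 7) ✓
ISBN=345: row 10 → {Publisher,Shelf} = (2, 2) ✓
The only ISBN value with inconsistent RHS is ISBN=348.

348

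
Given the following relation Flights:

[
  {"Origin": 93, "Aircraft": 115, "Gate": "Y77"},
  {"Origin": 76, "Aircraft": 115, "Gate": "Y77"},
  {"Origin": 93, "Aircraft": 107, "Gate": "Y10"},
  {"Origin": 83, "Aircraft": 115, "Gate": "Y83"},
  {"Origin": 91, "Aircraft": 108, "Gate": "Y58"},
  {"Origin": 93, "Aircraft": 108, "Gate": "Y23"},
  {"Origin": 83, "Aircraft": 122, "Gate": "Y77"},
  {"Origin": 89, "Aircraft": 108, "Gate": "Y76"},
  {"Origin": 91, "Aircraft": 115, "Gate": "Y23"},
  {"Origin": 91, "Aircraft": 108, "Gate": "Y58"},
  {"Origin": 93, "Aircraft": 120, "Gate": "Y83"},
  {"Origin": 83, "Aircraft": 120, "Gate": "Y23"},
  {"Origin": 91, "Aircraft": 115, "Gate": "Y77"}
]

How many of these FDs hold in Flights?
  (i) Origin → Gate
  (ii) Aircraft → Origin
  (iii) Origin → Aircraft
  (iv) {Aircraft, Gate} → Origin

(i) Origin → Gate: Origin=93: 4 rows → Gate takes values {Y77, Y10, Y23, Y83} — violation; Origin=83: 3 rows → Gate takes values {Y83, Y77, Y23} — violation; Origin=91: 4 rows → Gate takes values {Y58, Y23, Y77} — violation — fails.
(ii) Aircraft → Origin: Aircraft=115: 5 rows → Origin takes values {93, 76, 83, 91} — violation; Aircraft=108: 4 rows → Origin takes values {91, 93, 89} — violation; Aircraft=120: 2 rows → Origin takes values {93, 83} — violation — fails.
(iii) Origin → Aircraft: Origin=93: 4 rows → Aircraft takes values {115, 107, 108, 120} — violation; Origin=83: 3 rows → Aircraft takes values {115, 122, 120} — violation; Origin=91: 4 rows → Aircraft takes values {108, 115} — violation — fails.
(iv) {Aircraft, Gate} → Origin: (Aircraft=115, Gate=Y77): 3 rows → Origin takes values {93, 76, 91} — violation — fails.
None of the 4 dependencies hold.

0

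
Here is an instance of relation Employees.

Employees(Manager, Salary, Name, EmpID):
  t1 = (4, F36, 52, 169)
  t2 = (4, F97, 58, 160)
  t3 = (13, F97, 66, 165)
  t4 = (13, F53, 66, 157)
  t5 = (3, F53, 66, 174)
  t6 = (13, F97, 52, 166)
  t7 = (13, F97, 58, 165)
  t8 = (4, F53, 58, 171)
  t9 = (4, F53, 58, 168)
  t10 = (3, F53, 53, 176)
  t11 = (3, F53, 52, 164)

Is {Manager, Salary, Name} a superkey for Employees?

Rows 8 and 9 have the same {Manager, Salary, Name} value (Manager=4, Salary=F53, Name=58) but are distinct tuples, so {Manager, Salary, Name} does not determine every attribute — not a superkey.

No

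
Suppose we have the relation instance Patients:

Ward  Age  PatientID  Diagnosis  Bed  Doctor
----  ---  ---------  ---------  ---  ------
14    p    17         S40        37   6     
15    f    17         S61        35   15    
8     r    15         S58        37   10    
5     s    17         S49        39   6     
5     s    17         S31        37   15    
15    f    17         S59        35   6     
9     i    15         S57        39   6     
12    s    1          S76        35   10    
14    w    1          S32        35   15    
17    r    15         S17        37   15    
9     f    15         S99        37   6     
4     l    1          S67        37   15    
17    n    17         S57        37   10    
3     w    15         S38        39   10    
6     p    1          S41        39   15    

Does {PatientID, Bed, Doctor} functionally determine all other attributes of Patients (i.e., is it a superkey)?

Yes

All 15 rows have distinct {PatientID, Bed, Doctor} values, so {PatientID, Bed, Doctor} → (all attributes) holds and {PatientID, Bed, Doctor} is a superkey.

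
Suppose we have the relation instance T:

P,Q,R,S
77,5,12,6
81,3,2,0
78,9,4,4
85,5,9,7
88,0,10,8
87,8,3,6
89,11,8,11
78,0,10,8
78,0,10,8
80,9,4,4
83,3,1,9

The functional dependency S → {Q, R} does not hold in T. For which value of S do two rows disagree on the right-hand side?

6

S=6: 2 rows → {Q,R} takes values {(5, 12), (8, 3)} — violation
S=0: 1 row → {Q,R} = (3, 2) ✓
S=4: 2 rows → {Q,R} = (9, 4), (9, 4) ✓
S=7: 1 row → {Q,R} = (5, 9) ✓
S=8: 3 rows → {Q,R} = (0, 10), (0, 10), (0, 10) ✓
S=11: 1 row → {Q,R} = (11, 8) ✓
S=9: 1 row → {Q,R} = (3, 1) ✓
The only S value with inconsistent RHS is S=6.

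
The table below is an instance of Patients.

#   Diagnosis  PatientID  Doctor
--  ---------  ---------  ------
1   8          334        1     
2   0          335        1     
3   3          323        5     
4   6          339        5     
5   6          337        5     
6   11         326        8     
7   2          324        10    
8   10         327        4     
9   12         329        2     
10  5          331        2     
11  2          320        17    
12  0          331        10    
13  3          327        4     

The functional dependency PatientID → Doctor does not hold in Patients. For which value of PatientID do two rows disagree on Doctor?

331

PatientID=334: row 1 → Doctor = 1 ✓
PatientID=335: row 2 → Doctor = 1 ✓
PatientID=323: row 3 → Doctor = 5 ✓
PatientID=339: row 4 → Doctor = 5 ✓
PatientID=337: row 5 → Doctor = 5 ✓
PatientID=326: row 6 → Doctor = 8 ✓
PatientID=324: row 7 → Doctor = 10 ✓
PatientID=327: rows 8, 13 → Doctor = 4, 4 ✓
PatientID=329: row 9 → Doctor = 2 ✓
PatientID=331: rows 10, 12 → Doctor takes values {2, 10} — violation
PatientID=320: row 11 → Doctor = 17 ✓
The only PatientID value with inconsistent Doctor is PatientID=331.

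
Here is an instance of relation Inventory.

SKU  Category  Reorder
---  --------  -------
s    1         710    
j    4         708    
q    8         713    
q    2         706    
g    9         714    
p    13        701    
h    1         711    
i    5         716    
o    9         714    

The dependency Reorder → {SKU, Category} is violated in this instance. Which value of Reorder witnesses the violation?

Reorder=710: 1 row → {SKU,Category} = (s, 1) ✓
Reorder=708: 1 row → {SKU,Category} = (j, 4) ✓
Reorder=713: 1 row → {SKU,Category} = (q, 8) ✓
Reorder=706: 1 row → {SKU,Category} = (q, 2) ✓
Reorder=714: 2 rows → {SKU,Category} takes values {(g, 9), (o, 9)} — violation
Reorder=701: 1 row → {SKU,Category} = (p, 13) ✓
Reorder=711: 1 row → {SKU,Category} = (h, 1) ✓
Reorder=716: 1 row → {SKU,Category} = (i, 5) ✓
The only Reorder value with inconsistent RHS is Reorder=714.

714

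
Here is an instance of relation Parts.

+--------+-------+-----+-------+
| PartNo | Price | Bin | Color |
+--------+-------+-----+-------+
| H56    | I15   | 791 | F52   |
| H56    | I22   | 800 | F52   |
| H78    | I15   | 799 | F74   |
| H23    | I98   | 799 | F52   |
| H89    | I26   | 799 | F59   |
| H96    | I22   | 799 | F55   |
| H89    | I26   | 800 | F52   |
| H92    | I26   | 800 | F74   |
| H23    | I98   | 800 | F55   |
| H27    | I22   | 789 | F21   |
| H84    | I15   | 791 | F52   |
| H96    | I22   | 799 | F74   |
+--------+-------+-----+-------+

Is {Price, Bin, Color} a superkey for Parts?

Two distinct rows share (Price=I15, Bin=791, Color=F52), so {Price, Bin, Color} does not determine every attribute — not a superkey.

No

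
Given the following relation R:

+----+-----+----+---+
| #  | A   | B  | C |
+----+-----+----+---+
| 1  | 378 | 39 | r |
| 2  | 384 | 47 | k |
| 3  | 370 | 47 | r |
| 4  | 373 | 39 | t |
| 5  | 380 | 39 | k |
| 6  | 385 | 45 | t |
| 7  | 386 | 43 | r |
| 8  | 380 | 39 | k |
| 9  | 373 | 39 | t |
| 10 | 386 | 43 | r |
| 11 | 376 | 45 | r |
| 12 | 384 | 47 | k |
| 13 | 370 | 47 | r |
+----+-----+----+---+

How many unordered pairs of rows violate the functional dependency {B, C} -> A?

0

(B=47, C=k): all 2 rows agree on A — 0 pairs.
(B=47, C=r): all 2 rows agree on A — 0 pairs.
(B=39, C=t): all 2 rows agree on A — 0 pairs.
(B=39, C=k): all 2 rows agree on A — 0 pairs.
(B=43, C=r): all 2 rows agree on A — 0 pairs.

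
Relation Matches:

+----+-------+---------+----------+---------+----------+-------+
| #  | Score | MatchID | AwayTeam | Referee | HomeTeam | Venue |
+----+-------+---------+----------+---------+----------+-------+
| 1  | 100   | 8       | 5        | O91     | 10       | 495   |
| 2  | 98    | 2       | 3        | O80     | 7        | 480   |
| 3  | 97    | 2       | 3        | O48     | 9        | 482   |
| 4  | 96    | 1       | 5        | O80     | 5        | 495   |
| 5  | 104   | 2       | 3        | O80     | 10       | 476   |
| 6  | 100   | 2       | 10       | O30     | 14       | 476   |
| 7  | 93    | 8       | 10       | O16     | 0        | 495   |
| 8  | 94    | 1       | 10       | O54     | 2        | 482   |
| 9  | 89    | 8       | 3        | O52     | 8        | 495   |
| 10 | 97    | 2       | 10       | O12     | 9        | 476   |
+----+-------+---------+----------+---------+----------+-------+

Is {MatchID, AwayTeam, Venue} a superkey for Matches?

No

Rows 6 and 10 have the same {MatchID, AwayTeam, Venue} value (MatchID=2, AwayTeam=10, Venue=476) but are distinct tuples, so {MatchID, AwayTeam, Venue} does not determine every attribute — not a superkey.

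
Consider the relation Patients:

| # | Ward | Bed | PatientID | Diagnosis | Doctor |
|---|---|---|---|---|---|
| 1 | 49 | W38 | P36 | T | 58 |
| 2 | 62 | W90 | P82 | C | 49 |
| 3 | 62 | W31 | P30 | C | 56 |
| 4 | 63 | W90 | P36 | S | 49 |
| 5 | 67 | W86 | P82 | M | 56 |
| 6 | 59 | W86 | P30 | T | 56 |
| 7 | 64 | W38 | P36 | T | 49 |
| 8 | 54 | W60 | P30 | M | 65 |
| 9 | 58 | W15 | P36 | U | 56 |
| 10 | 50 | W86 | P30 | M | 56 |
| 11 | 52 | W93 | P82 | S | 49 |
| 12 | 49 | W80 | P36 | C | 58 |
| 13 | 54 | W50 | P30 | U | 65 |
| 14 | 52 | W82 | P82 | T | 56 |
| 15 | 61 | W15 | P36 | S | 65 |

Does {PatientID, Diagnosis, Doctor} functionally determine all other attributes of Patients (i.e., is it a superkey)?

All 15 rows have distinct {PatientID, Diagnosis, Doctor} values, so {PatientID, Diagnosis, Doctor} → (all attributes) holds and {PatientID, Diagnosis, Doctor} is a superkey.

Yes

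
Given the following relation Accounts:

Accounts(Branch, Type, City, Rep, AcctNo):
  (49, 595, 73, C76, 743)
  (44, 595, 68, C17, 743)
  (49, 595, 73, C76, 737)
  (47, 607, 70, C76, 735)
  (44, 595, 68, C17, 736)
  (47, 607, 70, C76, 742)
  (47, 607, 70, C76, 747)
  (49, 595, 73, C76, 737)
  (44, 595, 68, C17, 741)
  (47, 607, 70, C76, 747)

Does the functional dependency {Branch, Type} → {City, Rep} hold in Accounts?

Yes

(Branch=49, Type=595): 3 rows → {City,Rep} = (73, C76), (73, C76), (73, C76) ✓
(Branch=44, Type=595): 3 rows → {City,Rep} = (68, C17), (68, C17), (68, C17) ✓
(Branch=47, Type=607): 4 rows → {City,Rep} = (70, C76), (70, C76), (70, C76), (70, C76) ✓
Every {Branch, Type} value is associated with a single {City, Rep} value, so {Branch, Type} → {City, Rep} holds.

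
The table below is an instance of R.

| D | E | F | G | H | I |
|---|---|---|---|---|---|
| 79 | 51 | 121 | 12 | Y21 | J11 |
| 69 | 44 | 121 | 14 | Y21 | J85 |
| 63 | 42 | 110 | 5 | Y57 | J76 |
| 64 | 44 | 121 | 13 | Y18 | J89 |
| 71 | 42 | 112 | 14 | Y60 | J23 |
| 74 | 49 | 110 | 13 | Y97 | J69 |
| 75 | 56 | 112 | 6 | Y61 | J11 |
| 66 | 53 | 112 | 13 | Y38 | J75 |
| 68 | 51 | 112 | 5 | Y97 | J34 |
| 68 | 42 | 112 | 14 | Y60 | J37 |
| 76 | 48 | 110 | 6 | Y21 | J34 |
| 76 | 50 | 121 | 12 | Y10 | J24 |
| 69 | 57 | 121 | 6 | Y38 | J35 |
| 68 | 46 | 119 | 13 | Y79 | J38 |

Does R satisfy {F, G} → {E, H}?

(F=121, G=12): 2 rows → {E,H} takes values {(51, Y21), (50, Y10)} — violation
(F=121, G=14): 1 row → {E,H} = (44, Y21) ✓
(F=110, G=5): 1 row → {E,H} = (42, Y57) ✓
(F=121, G=13): 1 row → {E,H} = (44, Y18) ✓
(F=112, G=14): 2 rows → {E,H} = (42, Y60), (42, Y60) ✓
(F=110, G=13): 1 row → {E,H} = (49, Y97) ✓
(F=112, G=6): 1 row → {E,H} = (56, Y61) ✓
(F=112, G=13): 1 row → {E,H} = (53, Y38) ✓
(F=112, G=5): 1 row → {E,H} = (51, Y97) ✓
(F=110, G=6): 1 row → {E,H} = (48, Y21) ✓
(F=121, G=6): 1 row → {E,H} = (57, Y38) ✓
(F=119, G=13): 1 row → {E,H} = (46, Y79) ✓
Two rows agree on {F, G} but differ on {E, H}, so {F, G} → {E, H} does not hold.

No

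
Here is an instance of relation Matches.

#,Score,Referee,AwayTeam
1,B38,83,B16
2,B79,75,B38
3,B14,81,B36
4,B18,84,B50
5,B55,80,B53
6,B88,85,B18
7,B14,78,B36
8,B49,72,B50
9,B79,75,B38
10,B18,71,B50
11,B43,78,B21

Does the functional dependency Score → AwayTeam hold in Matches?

Score=B38: row 1 → AwayTeam = B16 ✓
Score=B79: rows 2, 9 → AwayTeam = B38, B38 ✓
Score=B14: rows 3, 7 → AwayTeam = B36, B36 ✓
Score=B18: rows 4, 10 → AwayTeam = B50, B50 ✓
Score=B55: row 5 → AwayTeam = B53 ✓
Score=B88: row 6 → AwayTeam = B18 ✓
Score=B49: row 8 → AwayTeam = B50 ✓
Score=B43: row 11 → AwayTeam = B21 ✓
Every Score value is associated with a single AwayTeam value, so Score → AwayTeam holds.

Yes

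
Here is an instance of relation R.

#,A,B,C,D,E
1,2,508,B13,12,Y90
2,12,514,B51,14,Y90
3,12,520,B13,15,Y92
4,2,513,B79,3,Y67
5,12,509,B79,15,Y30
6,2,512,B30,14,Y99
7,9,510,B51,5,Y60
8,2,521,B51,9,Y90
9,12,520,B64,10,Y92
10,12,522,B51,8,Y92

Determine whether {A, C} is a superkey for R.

No

Rows 2 and 10 have the same {A, C} value (A=12, C=B51) but are distinct tuples, so {A, C} does not determine every attribute — not a superkey.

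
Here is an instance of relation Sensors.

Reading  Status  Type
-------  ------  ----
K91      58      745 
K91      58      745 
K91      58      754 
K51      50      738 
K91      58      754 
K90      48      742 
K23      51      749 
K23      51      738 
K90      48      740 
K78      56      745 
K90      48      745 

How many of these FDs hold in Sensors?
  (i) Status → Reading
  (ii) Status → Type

1

(i) Status → Reading: every LHS value maps to a single RHS value — holds.
(ii) Status → Type: Status=58: 4 rows → Type takes values {745, 754} — violation; Status=48: 3 rows → Type takes values {742, 740, 745} — violation; Status=51: 2 rows → Type takes values {749, 738} — violation — fails.
1 of the 2 dependencies holds.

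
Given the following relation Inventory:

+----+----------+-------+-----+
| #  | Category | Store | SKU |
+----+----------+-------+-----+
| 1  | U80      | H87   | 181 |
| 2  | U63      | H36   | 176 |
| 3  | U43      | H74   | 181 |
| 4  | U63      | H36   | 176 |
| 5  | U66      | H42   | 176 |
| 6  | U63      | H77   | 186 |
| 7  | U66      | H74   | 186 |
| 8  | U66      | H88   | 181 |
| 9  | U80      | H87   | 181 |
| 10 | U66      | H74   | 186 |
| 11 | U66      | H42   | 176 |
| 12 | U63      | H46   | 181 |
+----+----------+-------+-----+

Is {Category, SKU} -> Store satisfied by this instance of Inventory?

(Category=U80, SKU=181): rows 1, 9 → Store = H87, H87 ✓
(Category=U63, SKU=176): rows 2, 4 → Store = H36, H36 ✓
(Category=U43, SKU=181): row 3 → Store = H74 ✓
(Category=U66, SKU=176): rows 5, 11 → Store = H42, H42 ✓
(Category=U63, SKU=186): row 6 → Store = H77 ✓
(Category=U66, SKU=186): rows 7, 10 → Store = H74, H74 ✓
(Category=U66, SKU=181): row 8 → Store = H88 ✓
(Category=U63, SKU=181): row 12 → Store = H46 ✓
Every {Category, SKU} value is associated with a single Store value, so {Category, SKU} -> Store holds.

Yes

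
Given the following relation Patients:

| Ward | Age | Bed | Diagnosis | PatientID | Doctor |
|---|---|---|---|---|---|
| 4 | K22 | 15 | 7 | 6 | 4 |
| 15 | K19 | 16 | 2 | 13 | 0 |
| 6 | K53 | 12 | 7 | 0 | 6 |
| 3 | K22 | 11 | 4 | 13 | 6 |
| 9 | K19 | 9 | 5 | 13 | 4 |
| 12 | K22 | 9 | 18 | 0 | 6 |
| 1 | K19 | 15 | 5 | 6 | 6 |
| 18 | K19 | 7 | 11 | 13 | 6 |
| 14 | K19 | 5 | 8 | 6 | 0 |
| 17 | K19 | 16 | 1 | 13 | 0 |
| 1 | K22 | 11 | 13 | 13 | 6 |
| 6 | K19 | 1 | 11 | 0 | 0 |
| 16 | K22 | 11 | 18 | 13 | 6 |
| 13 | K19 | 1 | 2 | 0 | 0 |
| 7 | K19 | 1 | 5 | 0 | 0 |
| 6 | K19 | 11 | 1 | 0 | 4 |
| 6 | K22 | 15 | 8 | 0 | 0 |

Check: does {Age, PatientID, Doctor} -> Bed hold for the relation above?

(Age=K22, PatientID=6, Doctor=4): 1 row → Bed = 15 ✓
(Age=K19, PatientID=13, Doctor=0): 2 rows → Bed = 16, 16 ✓
(Age=K53, PatientID=0, Doctor=6): 1 row → Bed = 12 ✓
(Age=K22, PatientID=13, Doctor=6): 3 rows → Bed = 11, 11, 11 ✓
(Age=K19, PatientID=13, Doctor=4): 1 row → Bed = 9 ✓
(Age=K22, PatientID=0, Doctor=6): 1 row → Bed = 9 ✓
(Age=K19, PatientID=6, Doctor=6): 1 row → Bed = 15 ✓
(Age=K19, PatientID=13, Doctor=6): 1 row → Bed = 7 ✓
(Age=K19, PatientID=6, Doctor=0): 1 row → Bed = 5 ✓
(Age=K19, PatientID=0, Doctor=0): 3 rows → Bed = 1, 1, 1 ✓
(Age=K19, PatientID=0, Doctor=4): 1 row → Bed = 11 ✓
(Age=K22, PatientID=0, Doctor=0): 1 row → Bed = 15 ✓
Every {Age, PatientID, Doctor} value is associated with a single Bed value, so {Age, PatientID, Doctor} -> Bed holds.

Yes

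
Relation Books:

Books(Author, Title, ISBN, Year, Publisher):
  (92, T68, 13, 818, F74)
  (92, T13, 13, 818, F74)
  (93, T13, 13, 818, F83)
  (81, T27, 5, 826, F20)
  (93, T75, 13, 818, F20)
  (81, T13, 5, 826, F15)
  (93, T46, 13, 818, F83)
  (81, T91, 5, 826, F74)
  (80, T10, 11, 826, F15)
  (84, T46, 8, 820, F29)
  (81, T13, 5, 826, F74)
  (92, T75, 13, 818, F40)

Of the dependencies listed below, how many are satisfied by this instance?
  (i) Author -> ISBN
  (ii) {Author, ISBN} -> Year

(i) Author -> ISBN: every LHS value maps to a single RHS value — holds.
(ii) {Author, ISBN} -> Year: every LHS value maps to a single RHS value — holds.
2 of the 2 dependencies hold.

2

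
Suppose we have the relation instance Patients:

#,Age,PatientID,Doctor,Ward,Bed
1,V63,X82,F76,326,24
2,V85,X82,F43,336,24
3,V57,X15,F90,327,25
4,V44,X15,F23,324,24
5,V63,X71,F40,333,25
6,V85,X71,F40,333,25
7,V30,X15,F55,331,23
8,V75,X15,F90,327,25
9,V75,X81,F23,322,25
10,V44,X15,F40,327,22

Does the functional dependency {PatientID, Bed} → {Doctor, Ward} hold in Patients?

(PatientID=X82, Bed=24): rows 1, 2 → {Doctor,Ward} takes values {(F76, 326), (F43, 336)} — violation
(PatientID=X15, Bed=25): rows 3, 8 → {Doctor,Ward} = (F90, 327), (F90, 327) ✓
(PatientID=X15, Bed=24): row 4 → {Doctor,Ward} = (F23, 324) ✓
(PatientID=X71, Bed=25): rows 5, 6 → {Doctor,Ward} = (F40, 333), (F40, 333) ✓
(PatientID=X15, Bed=23): row 7 → {Doctor,Ward} = (F55, 331) ✓
(PatientID=X81, Bed=25): row 9 → {Doctor,Ward} = (F23, 322) ✓
(PatientID=X15, Bed=22): row 10 → {Doctor,Ward} = (F40, 327) ✓
Two rows agree on {PatientID, Bed} but differ on {Doctor, Ward}, so {PatientID, Bed} → {Doctor, Ward} does not hold.

No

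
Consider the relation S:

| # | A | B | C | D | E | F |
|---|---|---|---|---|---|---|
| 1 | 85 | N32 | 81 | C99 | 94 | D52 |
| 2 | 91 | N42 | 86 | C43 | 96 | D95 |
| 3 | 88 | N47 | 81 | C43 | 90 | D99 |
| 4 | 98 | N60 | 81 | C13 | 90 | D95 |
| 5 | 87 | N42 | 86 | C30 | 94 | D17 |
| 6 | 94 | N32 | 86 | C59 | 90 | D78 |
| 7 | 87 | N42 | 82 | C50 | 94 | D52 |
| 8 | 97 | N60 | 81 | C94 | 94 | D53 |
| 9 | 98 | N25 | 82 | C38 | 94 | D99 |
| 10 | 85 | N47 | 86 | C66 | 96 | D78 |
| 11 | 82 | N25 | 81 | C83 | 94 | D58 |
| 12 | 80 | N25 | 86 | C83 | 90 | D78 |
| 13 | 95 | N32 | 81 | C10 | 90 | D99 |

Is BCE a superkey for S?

All 13 rows have distinct BCE values, so BCE → (all attributes) holds and BCE is a superkey.

Yes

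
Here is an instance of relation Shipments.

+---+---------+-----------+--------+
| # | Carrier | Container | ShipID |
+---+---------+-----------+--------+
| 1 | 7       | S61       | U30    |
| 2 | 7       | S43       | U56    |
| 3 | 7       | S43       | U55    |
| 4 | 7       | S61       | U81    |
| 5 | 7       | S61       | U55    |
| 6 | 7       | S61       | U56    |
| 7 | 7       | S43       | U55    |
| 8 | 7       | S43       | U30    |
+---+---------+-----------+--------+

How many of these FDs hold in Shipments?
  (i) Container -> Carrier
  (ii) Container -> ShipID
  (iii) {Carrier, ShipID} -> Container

1

(i) Container -> Carrier: every LHS value maps to a single RHS value — holds.
(ii) Container -> ShipID: Container=S61: rows 1, 4, 5, 6 → ShipID takes values {U30, U81, U55, U56} — violation; Container=S43: rows 2, 3, 7, 8 → ShipID takes values {U56, U55, U30} — violation — fails.
(iii) {Carrier, ShipID} -> Container: (Carrier=7, ShipID=U30): rows 1, 8 → Container takes values {S61, S43} — violation; (Carrier=7, ShipID=U56): rows 2, 6 → Container takes values {S43, S61} — violation; (Carrier=7, ShipID=U55): rows 3, 5, 7 → Container takes values {S43, S61} — violation — fails.
1 of the 3 dependencies holds.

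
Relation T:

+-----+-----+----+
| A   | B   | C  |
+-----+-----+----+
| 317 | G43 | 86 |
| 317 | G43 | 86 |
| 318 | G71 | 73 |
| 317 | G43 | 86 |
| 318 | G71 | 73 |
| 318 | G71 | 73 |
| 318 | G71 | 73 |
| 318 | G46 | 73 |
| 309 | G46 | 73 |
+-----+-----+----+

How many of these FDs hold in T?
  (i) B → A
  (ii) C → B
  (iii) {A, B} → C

1

(i) B → A: B=G46: 2 rows → A takes values {318, 309} — violation — fails.
(ii) C → B: C=73: 6 rows → B takes values {G71, G46} — violation — fails.
(iii) {A, B} → C: every LHS value maps to a single RHS value — holds.
1 of the 3 dependencies holds.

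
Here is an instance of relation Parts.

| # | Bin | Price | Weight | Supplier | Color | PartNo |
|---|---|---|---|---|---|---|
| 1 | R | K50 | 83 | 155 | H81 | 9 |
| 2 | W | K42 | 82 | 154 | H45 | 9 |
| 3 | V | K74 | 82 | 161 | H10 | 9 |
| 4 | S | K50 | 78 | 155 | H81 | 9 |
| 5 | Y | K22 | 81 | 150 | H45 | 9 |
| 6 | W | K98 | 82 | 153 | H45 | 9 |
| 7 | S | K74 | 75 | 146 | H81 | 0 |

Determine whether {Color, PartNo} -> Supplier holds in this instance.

(Color=H81, PartNo=9): rows 1, 4 → Supplier = 155, 155 ✓
(Color=H45, PartNo=9): rows 2, 5, 6 → Supplier takes values {154, 150, 153} — violation
(Color=H10, PartNo=9): row 3 → Supplier = 161 ✓
(Color=H81, PartNo=0): row 7 → Supplier = 146 ✓
Two rows agree on {Color, PartNo} but differ on Supplier, so {Color, PartNo} -> Supplier does not hold.

No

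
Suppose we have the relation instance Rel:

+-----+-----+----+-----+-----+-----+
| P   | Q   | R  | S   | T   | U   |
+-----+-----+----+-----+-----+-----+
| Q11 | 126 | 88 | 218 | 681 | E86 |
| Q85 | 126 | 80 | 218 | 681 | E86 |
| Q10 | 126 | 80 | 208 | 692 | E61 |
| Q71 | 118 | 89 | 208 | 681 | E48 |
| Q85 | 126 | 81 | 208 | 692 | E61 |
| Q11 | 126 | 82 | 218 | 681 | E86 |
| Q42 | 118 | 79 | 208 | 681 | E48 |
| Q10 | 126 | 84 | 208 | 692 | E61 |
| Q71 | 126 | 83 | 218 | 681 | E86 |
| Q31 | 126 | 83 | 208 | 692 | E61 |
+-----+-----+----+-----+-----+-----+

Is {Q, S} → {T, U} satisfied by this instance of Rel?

(Q=126, S=218): 4 rows → {T,U} = (681, E86), (681, E86), (681, E86), (681, E86) ✓
(Q=126, S=208): 4 rows → {T,U} = (692, E61), (692, E61), (692, E61), (692, E61) ✓
(Q=118, S=208): 2 rows → {T,U} = (681, E48), (681, E48) ✓
Every {Q, S} value is associated with a single {T, U} value, so {Q, S} → {T, U} holds.

Yes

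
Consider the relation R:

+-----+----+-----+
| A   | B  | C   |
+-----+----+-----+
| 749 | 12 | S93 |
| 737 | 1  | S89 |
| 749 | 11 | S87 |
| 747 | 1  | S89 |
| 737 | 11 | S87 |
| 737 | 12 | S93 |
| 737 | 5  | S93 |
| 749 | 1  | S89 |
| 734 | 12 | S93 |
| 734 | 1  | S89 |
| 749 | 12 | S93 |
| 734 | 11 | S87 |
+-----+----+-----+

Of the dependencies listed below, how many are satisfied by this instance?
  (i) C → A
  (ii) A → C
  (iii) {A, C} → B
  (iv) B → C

1

(i) C → A: C=S93: 5 rows → A takes values {749, 737, 734} — violation; C=S89: 4 rows → A takes values {737, 747, 749, 734} — violation; C=S87: 3 rows → A takes values {749, 737, 734} — violation — fails.
(ii) A → C: A=749: 4 rows → C takes values {S93, S87, S89} — violation; A=737: 4 rows → C takes values {S89, S87, S93} — violation; A=734: 3 rows → C takes values {S93, S89, S87} — violation — fails.
(iii) {A, C} → B: (A=737, C=S93): 2 rows → B takes values {12, 5} — violation — fails.
(iv) B → C: every LHS value maps to a single RHS value — holds.
1 of the 4 dependencies holds.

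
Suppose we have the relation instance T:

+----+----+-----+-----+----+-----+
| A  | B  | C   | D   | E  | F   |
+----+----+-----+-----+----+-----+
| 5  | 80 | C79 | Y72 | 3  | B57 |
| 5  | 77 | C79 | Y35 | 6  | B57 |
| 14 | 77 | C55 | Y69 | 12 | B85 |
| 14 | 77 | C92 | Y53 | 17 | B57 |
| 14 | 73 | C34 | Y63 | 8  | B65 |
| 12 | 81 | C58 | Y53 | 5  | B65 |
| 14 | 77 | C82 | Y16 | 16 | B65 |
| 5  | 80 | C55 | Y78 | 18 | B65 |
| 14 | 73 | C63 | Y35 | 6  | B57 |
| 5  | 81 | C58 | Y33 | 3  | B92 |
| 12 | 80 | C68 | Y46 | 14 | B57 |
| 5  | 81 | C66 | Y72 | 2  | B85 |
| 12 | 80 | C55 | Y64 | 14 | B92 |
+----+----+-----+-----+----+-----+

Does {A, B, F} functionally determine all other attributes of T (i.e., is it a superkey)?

All 13 rows have distinct {A, B, F} values, so {A, B, F} → (all attributes) holds and {A, B, F} is a superkey.

Yes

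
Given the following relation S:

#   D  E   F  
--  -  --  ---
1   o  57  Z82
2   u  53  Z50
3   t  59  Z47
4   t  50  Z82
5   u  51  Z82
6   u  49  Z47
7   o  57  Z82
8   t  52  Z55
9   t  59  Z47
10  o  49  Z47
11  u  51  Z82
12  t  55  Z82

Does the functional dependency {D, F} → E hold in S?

(D=o, F=Z82): rows 1, 7 → E = 57, 57 ✓
(D=u, F=Z50): row 2 → E = 53 ✓
(D=t, F=Z47): rows 3, 9 → E = 59, 59 ✓
(D=t, F=Z82): rows 4, 12 → E takes values {50, 55} — violation
(D=u, F=Z82): rows 5, 11 → E = 51, 51 ✓
(D=u, F=Z47): row 6 → E = 49 ✓
(D=t, F=Z55): row 8 → E = 52 ✓
(D=o, F=Z47): row 10 → E = 49 ✓
Two rows agree on {D, F} but differ on E, so {D, F} → E does not hold.

No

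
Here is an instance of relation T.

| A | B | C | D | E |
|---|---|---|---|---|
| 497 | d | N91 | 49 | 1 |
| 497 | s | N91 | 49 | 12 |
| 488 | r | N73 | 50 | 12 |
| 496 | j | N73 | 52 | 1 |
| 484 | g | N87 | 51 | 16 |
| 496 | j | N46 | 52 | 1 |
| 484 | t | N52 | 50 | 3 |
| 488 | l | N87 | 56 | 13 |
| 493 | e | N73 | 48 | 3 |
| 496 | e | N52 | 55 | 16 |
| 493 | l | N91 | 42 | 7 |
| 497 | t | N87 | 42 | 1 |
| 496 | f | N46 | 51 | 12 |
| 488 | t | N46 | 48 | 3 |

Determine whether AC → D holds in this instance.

(A=497, C=N91): 2 rows → D = 49, 49 ✓
(A=488, C=N73): 1 row → D = 50 ✓
(A=496, C=N73): 1 row → D = 52 ✓
(A=484, C=N87): 1 row → D = 51 ✓
(A=496, C=N46): 2 rows → D takes values {52, 51} — violation
(A=484, C=N52): 1 row → D = 50 ✓
(A=488, C=N87): 1 row → D = 56 ✓
(A=493, C=N73): 1 row → D = 48 ✓
(A=496, C=N52): 1 row → D = 55 ✓
(A=493, C=N91): 1 row → D = 42 ✓
(A=497, C=N87): 1 row → D = 42 ✓
(A=488, C=N46): 1 row → D = 48 ✓
Two rows agree on AC but differ on D, so AC → D does not hold.

No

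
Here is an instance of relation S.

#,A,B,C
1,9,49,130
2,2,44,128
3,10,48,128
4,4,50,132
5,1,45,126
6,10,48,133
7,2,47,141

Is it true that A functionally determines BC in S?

A=9: row 1 → {B,C} = (49, 130) ✓
A=2: rows 2, 7 → {B,C} takes values {(44, 128), (47, 141)} — violation
A=10: rows 3, 6 → {B,C} takes values {(48, 128), (48, 133)} — violation
A=4: row 4 → {B,C} = (50, 132) ✓
A=1: row 5 → {B,C} = (45, 126) ✓
Two rows agree on A but differ on BC, so A -> BC does not hold.

No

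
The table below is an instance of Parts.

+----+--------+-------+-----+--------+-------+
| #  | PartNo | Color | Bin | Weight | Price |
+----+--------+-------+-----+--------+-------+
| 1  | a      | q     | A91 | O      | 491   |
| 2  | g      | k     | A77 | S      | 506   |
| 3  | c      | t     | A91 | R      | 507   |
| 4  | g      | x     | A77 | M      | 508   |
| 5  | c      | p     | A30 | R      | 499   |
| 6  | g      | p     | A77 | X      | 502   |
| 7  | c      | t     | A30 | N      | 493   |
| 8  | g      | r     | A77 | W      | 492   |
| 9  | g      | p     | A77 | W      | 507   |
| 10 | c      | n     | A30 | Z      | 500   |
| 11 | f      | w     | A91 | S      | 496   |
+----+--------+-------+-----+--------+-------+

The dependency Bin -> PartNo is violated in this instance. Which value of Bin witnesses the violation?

A91

Bin=A91: rows 1, 3, 11 → PartNo takes values {a, c, f} — violation
Bin=A77: rows 2, 4, 6, 8, 9 → PartNo = g, g, g, g, g ✓
Bin=A30: rows 5, 7, 10 → PartNo = c, c, c ✓
The only Bin value with inconsistent PartNo is Bin=A91.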